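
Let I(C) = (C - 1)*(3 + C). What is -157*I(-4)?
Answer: -785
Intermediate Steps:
I(C) = (-1 + C)*(3 + C)
-157*I(-4) = -157*(-3 + (-4)**2 + 2*(-4)) = -157*(-3 + 16 - 8) = -157*5 = -785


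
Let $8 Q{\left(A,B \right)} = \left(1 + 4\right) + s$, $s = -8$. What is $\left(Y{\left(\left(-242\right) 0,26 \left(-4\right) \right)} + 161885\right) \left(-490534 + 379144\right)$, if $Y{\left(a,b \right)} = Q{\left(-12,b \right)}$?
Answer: $- \frac{72129313515}{4} \approx -1.8032 \cdot 10^{10}$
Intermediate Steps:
$Q{\left(A,B \right)} = - \frac{3}{8}$ ($Q{\left(A,B \right)} = \frac{\left(1 + 4\right) - 8}{8} = \frac{5 - 8}{8} = \frac{1}{8} \left(-3\right) = - \frac{3}{8}$)
$Y{\left(a,b \right)} = - \frac{3}{8}$
$\left(Y{\left(\left(-242\right) 0,26 \left(-4\right) \right)} + 161885\right) \left(-490534 + 379144\right) = \left(- \frac{3}{8} + 161885\right) \left(-490534 + 379144\right) = \frac{1295077}{8} \left(-111390\right) = - \frac{72129313515}{4}$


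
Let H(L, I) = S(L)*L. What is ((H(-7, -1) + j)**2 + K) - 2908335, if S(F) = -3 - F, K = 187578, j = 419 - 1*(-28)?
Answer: -2545196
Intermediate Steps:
j = 447 (j = 419 + 28 = 447)
H(L, I) = L*(-3 - L) (H(L, I) = (-3 - L)*L = L*(-3 - L))
((H(-7, -1) + j)**2 + K) - 2908335 = ((-1*(-7)*(3 - 7) + 447)**2 + 187578) - 2908335 = ((-1*(-7)*(-4) + 447)**2 + 187578) - 2908335 = ((-28 + 447)**2 + 187578) - 2908335 = (419**2 + 187578) - 2908335 = (175561 + 187578) - 2908335 = 363139 - 2908335 = -2545196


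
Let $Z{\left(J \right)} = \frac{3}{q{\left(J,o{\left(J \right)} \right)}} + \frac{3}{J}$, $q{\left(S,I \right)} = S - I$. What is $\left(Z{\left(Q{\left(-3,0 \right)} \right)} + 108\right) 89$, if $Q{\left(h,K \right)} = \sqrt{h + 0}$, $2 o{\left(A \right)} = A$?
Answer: $9612 - 267 i \sqrt{3} \approx 9612.0 - 462.46 i$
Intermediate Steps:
$o{\left(A \right)} = \frac{A}{2}$
$Q{\left(h,K \right)} = \sqrt{h}$
$Z{\left(J \right)} = \frac{9}{J}$ ($Z{\left(J \right)} = \frac{3}{J - \frac{J}{2}} + \frac{3}{J} = \frac{3}{\frac{1}{2} J} + \frac{3}{J} = 3 \frac{2}{J} + \frac{3}{J} = \frac{6}{J} + \frac{3}{J} = \frac{9}{J}$)
$\left(Z{\left(Q{\left(-3,0 \right)} \right)} + 108\right) 89 = \left(\frac{9}{\sqrt{-3}} + 108\right) 89 = \left(\frac{9}{i \sqrt{3}} + 108\right) 89 = \left(9 \left(- \frac{i \sqrt{3}}{3}\right) + 108\right) 89 = \left(- 3 i \sqrt{3} + 108\right) 89 = \left(108 - 3 i \sqrt{3}\right) 89 = 9612 - 267 i \sqrt{3}$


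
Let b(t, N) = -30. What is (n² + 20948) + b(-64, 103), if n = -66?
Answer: 25274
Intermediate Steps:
(n² + 20948) + b(-64, 103) = ((-66)² + 20948) - 30 = (4356 + 20948) - 30 = 25304 - 30 = 25274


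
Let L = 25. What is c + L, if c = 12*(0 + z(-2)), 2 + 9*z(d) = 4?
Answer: 83/3 ≈ 27.667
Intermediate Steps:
z(d) = 2/9 (z(d) = -2/9 + (⅑)*4 = -2/9 + 4/9 = 2/9)
c = 8/3 (c = 12*(0 + 2/9) = 12*(2/9) = 8/3 ≈ 2.6667)
c + L = 8/3 + 25 = 83/3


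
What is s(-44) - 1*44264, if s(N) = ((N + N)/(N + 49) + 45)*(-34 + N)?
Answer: -232006/5 ≈ -46401.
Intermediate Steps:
s(N) = (-34 + N)*(45 + 2*N/(49 + N)) (s(N) = ((2*N)/(49 + N) + 45)*(-34 + N) = (2*N/(49 + N) + 45)*(-34 + N) = (45 + 2*N/(49 + N))*(-34 + N) = (-34 + N)*(45 + 2*N/(49 + N)))
s(-44) - 1*44264 = (-74970 + 47*(-44)² + 607*(-44))/(49 - 44) - 1*44264 = (-74970 + 47*1936 - 26708)/5 - 44264 = (-74970 + 90992 - 26708)/5 - 44264 = (⅕)*(-10686) - 44264 = -10686/5 - 44264 = -232006/5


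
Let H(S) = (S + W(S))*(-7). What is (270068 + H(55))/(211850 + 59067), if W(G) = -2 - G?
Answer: 270082/270917 ≈ 0.99692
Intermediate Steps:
H(S) = 14 (H(S) = (S + (-2 - S))*(-7) = -2*(-7) = 14)
(270068 + H(55))/(211850 + 59067) = (270068 + 14)/(211850 + 59067) = 270082/270917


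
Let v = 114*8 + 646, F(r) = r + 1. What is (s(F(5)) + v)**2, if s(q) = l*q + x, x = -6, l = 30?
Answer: 2999824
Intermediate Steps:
F(r) = 1 + r
s(q) = -6 + 30*q (s(q) = 30*q - 6 = -6 + 30*q)
v = 1558 (v = 912 + 646 = 1558)
(s(F(5)) + v)**2 = ((-6 + 30*(1 + 5)) + 1558)**2 = ((-6 + 30*6) + 1558)**2 = ((-6 + 180) + 1558)**2 = (174 + 1558)**2 = 1732**2 = 2999824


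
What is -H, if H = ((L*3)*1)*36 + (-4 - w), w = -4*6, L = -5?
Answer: 520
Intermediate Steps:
w = -24
H = -520 (H = (-5*3*1)*36 + (-4 - 1*(-24)) = -15*1*36 + (-4 + 24) = -15*36 + 20 = -540 + 20 = -520)
-H = -1*(-520) = 520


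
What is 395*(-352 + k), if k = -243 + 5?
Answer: -233050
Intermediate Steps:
k = -238
395*(-352 + k) = 395*(-352 - 238) = 395*(-590) = -233050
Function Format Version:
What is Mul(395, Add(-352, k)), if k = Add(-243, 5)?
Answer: -233050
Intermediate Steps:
k = -238
Mul(395, Add(-352, k)) = Mul(395, Add(-352, -238)) = Mul(395, -590) = -233050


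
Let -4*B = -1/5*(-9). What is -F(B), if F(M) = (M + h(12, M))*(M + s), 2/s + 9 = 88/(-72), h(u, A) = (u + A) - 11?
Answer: 297/4600 ≈ 0.064565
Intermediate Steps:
h(u, A) = -11 + A + u (h(u, A) = (A + u) - 11 = -11 + A + u)
s = -9/46 (s = 2/(-9 + 88/(-72)) = 2/(-9 + 88*(-1/72)) = 2/(-9 - 11/9) = 2/(-92/9) = 2*(-9/92) = -9/46 ≈ -0.19565)
B = -9/20 (B = -(-1/5)*(-9)/4 = -(-1*⅕)*(-9)/4 = -(-1)*(-9)/20 = -¼*9/5 = -9/20 ≈ -0.45000)
F(M) = (1 + 2*M)*(-9/46 + M) (F(M) = (M + (-11 + M + 12))*(M - 9/46) = (M + (1 + M))*(-9/46 + M) = (1 + 2*M)*(-9/46 + M))
-F(B) = -(-9/46 + 2*(-9/20)² + (14/23)*(-9/20)) = -(-9/46 + 2*(81/400) - 63/230) = -(-9/46 + 81/200 - 63/230) = -1*(-297/4600) = 297/4600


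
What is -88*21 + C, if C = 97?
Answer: -1751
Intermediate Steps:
-88*21 + C = -88*21 + 97 = -1848 + 97 = -1751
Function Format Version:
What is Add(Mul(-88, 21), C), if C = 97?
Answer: -1751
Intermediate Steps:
Add(Mul(-88, 21), C) = Add(Mul(-88, 21), 97) = Add(-1848, 97) = -1751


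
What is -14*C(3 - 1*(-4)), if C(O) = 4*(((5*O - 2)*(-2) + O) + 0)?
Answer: 3304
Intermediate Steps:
C(O) = 16 - 36*O (C(O) = 4*(((-2 + 5*O)*(-2) + O) + 0) = 4*(((4 - 10*O) + O) + 0) = 4*((4 - 9*O) + 0) = 4*(4 - 9*O) = 16 - 36*O)
-14*C(3 - 1*(-4)) = -14*(16 - 36*(3 - 1*(-4))) = -14*(16 - 36*(3 + 4)) = -14*(16 - 36*7) = -14*(16 - 252) = -14*(-236) = 3304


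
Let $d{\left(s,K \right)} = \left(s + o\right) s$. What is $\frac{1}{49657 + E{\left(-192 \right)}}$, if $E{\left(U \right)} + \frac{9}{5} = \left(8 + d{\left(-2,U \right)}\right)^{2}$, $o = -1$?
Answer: $\frac{5}{249256} \approx 2.006 \cdot 10^{-5}$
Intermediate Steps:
$d{\left(s,K \right)} = s \left(-1 + s\right)$ ($d{\left(s,K \right)} = \left(s - 1\right) s = \left(-1 + s\right) s = s \left(-1 + s\right)$)
$E{\left(U \right)} = \frac{971}{5}$ ($E{\left(U \right)} = - \frac{9}{5} + \left(8 - 2 \left(-1 - 2\right)\right)^{2} = - \frac{9}{5} + \left(8 - -6\right)^{2} = - \frac{9}{5} + \left(8 + 6\right)^{2} = - \frac{9}{5} + 14^{2} = - \frac{9}{5} + 196 = \frac{971}{5}$)
$\frac{1}{49657 + E{\left(-192 \right)}} = \frac{1}{49657 + \frac{971}{5}} = \frac{1}{\frac{249256}{5}} = \frac{5}{249256}$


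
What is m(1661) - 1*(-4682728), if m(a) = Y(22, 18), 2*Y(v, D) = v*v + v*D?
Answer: 4683168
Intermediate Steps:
Y(v, D) = v**2/2 + D*v/2 (Y(v, D) = (v*v + v*D)/2 = (v**2 + D*v)/2 = v**2/2 + D*v/2)
m(a) = 440 (m(a) = (1/2)*22*(18 + 22) = (1/2)*22*40 = 440)
m(1661) - 1*(-4682728) = 440 - 1*(-4682728) = 440 + 4682728 = 4683168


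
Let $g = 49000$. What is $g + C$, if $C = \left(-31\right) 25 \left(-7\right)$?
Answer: $54425$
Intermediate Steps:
$C = 5425$ ($C = \left(-775\right) \left(-7\right) = 5425$)
$g + C = 49000 + 5425 = 54425$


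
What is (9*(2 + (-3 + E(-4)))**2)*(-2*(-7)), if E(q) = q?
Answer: 3150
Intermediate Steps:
(9*(2 + (-3 + E(-4)))**2)*(-2*(-7)) = (9*(2 + (-3 - 4))**2)*(-2*(-7)) = (9*(2 - 7)**2)*14 = (9*(-5)**2)*14 = (9*25)*14 = 225*14 = 3150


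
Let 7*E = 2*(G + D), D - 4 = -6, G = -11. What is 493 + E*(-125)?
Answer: 6701/7 ≈ 957.29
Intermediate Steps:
D = -2 (D = 4 - 6 = -2)
E = -26/7 (E = (2*(-11 - 2))/7 = (2*(-13))/7 = (1/7)*(-26) = -26/7 ≈ -3.7143)
493 + E*(-125) = 493 - 26/7*(-125) = 493 + 3250/7 = 6701/7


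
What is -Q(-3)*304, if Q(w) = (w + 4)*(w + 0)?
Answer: 912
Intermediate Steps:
Q(w) = w*(4 + w) (Q(w) = (4 + w)*w = w*(4 + w))
-Q(-3)*304 = -(-3)*(4 - 3)*304 = -(-3)*304 = -1*(-3)*304 = 3*304 = 912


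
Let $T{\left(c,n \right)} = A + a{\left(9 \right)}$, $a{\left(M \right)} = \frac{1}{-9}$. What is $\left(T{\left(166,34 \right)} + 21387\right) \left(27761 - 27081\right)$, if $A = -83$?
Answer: $\frac{130379800}{9} \approx 1.4487 \cdot 10^{7}$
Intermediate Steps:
$a{\left(M \right)} = - \frac{1}{9}$
$T{\left(c,n \right)} = - \frac{748}{9}$ ($T{\left(c,n \right)} = -83 - \frac{1}{9} = - \frac{748}{9}$)
$\left(T{\left(166,34 \right)} + 21387\right) \left(27761 - 27081\right) = \left(- \frac{748}{9} + 21387\right) \left(27761 - 27081\right) = \frac{191735}{9} \cdot 680 = \frac{130379800}{9}$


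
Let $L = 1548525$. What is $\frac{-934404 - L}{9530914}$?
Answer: $- \frac{2482929}{9530914} \approx -0.26051$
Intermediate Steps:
$\frac{-934404 - L}{9530914} = \frac{-934404 - 1548525}{9530914} = \left(-934404 - 1548525\right) \frac{1}{9530914} = \left(-2482929\right) \frac{1}{9530914} = - \frac{2482929}{9530914}$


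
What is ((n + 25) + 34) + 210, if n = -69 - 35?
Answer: 165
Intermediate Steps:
n = -104
((n + 25) + 34) + 210 = ((-104 + 25) + 34) + 210 = (-79 + 34) + 210 = -45 + 210 = 165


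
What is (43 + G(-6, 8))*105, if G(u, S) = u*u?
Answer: 8295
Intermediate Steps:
G(u, S) = u**2
(43 + G(-6, 8))*105 = (43 + (-6)**2)*105 = (43 + 36)*105 = 79*105 = 8295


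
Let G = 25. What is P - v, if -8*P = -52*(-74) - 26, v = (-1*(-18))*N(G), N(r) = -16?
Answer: -759/4 ≈ -189.75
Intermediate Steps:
v = -288 (v = -1*(-18)*(-16) = 18*(-16) = -288)
P = -1911/4 (P = -(-52*(-74) - 26)/8 = -(3848 - 26)/8 = -⅛*3822 = -1911/4 ≈ -477.75)
P - v = -1911/4 - 1*(-288) = -1911/4 + 288 = -759/4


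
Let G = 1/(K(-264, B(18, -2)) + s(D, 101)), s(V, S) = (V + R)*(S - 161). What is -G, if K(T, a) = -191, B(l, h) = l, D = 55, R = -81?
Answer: -1/1369 ≈ -0.00073046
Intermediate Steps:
s(V, S) = (-161 + S)*(-81 + V) (s(V, S) = (V - 81)*(S - 161) = (-81 + V)*(-161 + S) = (-161 + S)*(-81 + V))
G = 1/1369 (G = 1/(-191 + (13041 - 161*55 - 81*101 + 101*55)) = 1/(-191 + (13041 - 8855 - 8181 + 5555)) = 1/(-191 + 1560) = 1/1369 ≈ 0.00073046)
-G = -1*1/1369 = -1/1369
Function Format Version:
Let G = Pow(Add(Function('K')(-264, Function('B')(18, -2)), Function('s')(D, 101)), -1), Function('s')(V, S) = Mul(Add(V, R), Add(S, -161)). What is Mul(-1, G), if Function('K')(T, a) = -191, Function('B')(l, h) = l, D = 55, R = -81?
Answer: Rational(-1, 1369) ≈ -0.00073046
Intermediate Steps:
Function('s')(V, S) = Mul(Add(-161, S), Add(-81, V)) (Function('s')(V, S) = Mul(Add(V, -81), Add(S, -161)) = Mul(Add(-81, V), Add(-161, S)) = Mul(Add(-161, S), Add(-81, V)))
G = Rational(1, 1369) (G = Pow(Add(-191, Add(13041, Mul(-161, 55), Mul(-81, 101), Mul(101, 55))), -1) = Pow(Add(-191, Add(13041, -8855, -8181, 5555)), -1) = Pow(Add(-191, 1560), -1) = Pow(1369, -1) = Rational(1, 1369) ≈ 0.00073046)
Mul(-1, G) = Mul(-1, Rational(1, 1369)) = Rational(-1, 1369)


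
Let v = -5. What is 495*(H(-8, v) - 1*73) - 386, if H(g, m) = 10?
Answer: -31571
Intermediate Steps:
495*(H(-8, v) - 1*73) - 386 = 495*(10 - 1*73) - 386 = 495*(10 - 73) - 386 = 495*(-63) - 386 = -31185 - 386 = -31571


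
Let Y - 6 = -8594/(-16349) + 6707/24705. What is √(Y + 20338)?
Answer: √40975140283372189885/44878005 ≈ 142.64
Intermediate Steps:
Y = 2745379783/403902045 (Y = 6 + (-8594/(-16349) + 6707/24705) = 6 + (-8594*(-1/16349) + 6707*(1/24705)) = 6 + (8594/16349 + 6707/24705) = 6 + 321967513/403902045 = 2745379783/403902045 ≈ 6.7971)
√(Y + 20338) = √(2745379783/403902045 + 20338) = √(8217305170993/403902045) = √40975140283372189885/44878005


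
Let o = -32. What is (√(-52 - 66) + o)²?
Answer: (32 - I*√118)² ≈ 906.0 - 695.22*I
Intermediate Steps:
(√(-52 - 66) + o)² = (√(-52 - 66) - 32)² = (√(-118) - 32)² = (I*√118 - 32)² = (-32 + I*√118)²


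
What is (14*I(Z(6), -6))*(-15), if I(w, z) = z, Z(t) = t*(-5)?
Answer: 1260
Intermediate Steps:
Z(t) = -5*t
(14*I(Z(6), -6))*(-15) = (14*(-6))*(-15) = -84*(-15) = 1260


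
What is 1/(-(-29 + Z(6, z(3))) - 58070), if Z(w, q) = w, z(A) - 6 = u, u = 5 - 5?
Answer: -1/58047 ≈ -1.7227e-5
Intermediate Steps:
u = 0
z(A) = 6 (z(A) = 6 + 0 = 6)
1/(-(-29 + Z(6, z(3))) - 58070) = 1/(-(-29 + 6) - 58070) = 1/(-1*(-23) - 58070) = 1/(23 - 58070) = 1/(-58047) = -1/58047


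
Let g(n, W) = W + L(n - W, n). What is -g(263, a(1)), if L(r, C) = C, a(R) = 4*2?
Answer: -271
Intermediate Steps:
a(R) = 8
g(n, W) = W + n
-g(263, a(1)) = -(8 + 263) = -1*271 = -271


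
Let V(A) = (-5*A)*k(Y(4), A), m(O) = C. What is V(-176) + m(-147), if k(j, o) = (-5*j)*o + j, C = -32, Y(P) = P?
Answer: 3101088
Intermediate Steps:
k(j, o) = j - 5*j*o (k(j, o) = -5*j*o + j = j - 5*j*o)
m(O) = -32
V(A) = -5*A*(4 - 20*A) (V(A) = (-5*A)*(4*(1 - 5*A)) = (-5*A)*(4 - 20*A) = -5*A*(4 - 20*A))
V(-176) + m(-147) = 20*(-176)*(-1 + 5*(-176)) - 32 = 20*(-176)*(-1 - 880) - 32 = 20*(-176)*(-881) - 32 = 3101120 - 32 = 3101088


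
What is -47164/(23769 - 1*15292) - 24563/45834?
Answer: -2369935327/388534818 ≈ -6.0997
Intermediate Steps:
-47164/(23769 - 1*15292) - 24563/45834 = -47164/(23769 - 15292) - 24563*1/45834 = -47164/8477 - 24563/45834 = -2369935327/388534818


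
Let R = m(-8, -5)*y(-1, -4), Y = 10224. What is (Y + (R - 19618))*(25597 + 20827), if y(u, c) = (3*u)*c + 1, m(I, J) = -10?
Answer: -442142176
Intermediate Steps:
y(u, c) = 1 + 3*c*u (y(u, c) = 3*c*u + 1 = 1 + 3*c*u)
R = -130 (R = -10*(1 + 3*(-4)*(-1)) = -10*(1 + 12) = -10*13 = -130)
(Y + (R - 19618))*(25597 + 20827) = (10224 + (-130 - 19618))*(25597 + 20827) = (10224 - 19748)*46424 = -9524*46424 = -442142176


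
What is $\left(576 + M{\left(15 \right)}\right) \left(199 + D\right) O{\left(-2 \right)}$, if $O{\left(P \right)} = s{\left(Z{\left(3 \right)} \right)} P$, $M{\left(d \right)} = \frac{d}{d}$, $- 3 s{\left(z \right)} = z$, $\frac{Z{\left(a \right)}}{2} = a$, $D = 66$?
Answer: $611620$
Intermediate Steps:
$Z{\left(a \right)} = 2 a$
$s{\left(z \right)} = - \frac{z}{3}$
$M{\left(d \right)} = 1$
$O{\left(P \right)} = - 2 P$ ($O{\left(P \right)} = - \frac{2 \cdot 3}{3} P = \left(- \frac{1}{3}\right) 6 P = - 2 P$)
$\left(576 + M{\left(15 \right)}\right) \left(199 + D\right) O{\left(-2 \right)} = \left(576 + 1\right) \left(199 + 66\right) \left(\left(-2\right) \left(-2\right)\right) = 577 \cdot 265 \cdot 4 = 152905 \cdot 4 = 611620$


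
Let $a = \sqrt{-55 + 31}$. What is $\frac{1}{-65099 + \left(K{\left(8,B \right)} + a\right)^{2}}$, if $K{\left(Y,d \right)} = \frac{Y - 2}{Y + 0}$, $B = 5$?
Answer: $- \frac{16 i}{48 \sqrt{6} + 1041959 i} \approx -1.5356 \cdot 10^{-5} - 1.7327 \cdot 10^{-9} i$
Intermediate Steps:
$a = 2 i \sqrt{6}$ ($a = \sqrt{-24} = 2 i \sqrt{6} \approx 4.899 i$)
$K{\left(Y,d \right)} = \frac{-2 + Y}{Y}$
$\frac{1}{-65099 + \left(K{\left(8,B \right)} + a\right)^{2}} = \frac{1}{-65099 + \left(\frac{-2 + 8}{8} + 2 i \sqrt{6}\right)^{2}} = \frac{1}{-65099 + \left(\frac{1}{8} \cdot 6 + 2 i \sqrt{6}\right)^{2}} = \frac{1}{-65099 + \left(\frac{3}{4} + 2 i \sqrt{6}\right)^{2}}$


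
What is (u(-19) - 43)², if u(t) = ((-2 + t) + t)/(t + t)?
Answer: 635209/361 ≈ 1759.6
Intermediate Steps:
u(t) = (-2 + 2*t)/(2*t) (u(t) = (-2 + 2*t)/((2*t)) = (-2 + 2*t)*(1/(2*t)) = (-2 + 2*t)/(2*t))
(u(-19) - 43)² = ((-1 - 19)/(-19) - 43)² = (-1/19*(-20) - 43)² = (20/19 - 43)² = (-797/19)² = 635209/361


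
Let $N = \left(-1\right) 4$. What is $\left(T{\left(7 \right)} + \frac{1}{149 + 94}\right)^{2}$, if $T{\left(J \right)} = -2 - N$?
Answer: $\frac{237169}{59049} \approx 4.0165$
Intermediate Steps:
$N = -4$
$T{\left(J \right)} = 2$ ($T{\left(J \right)} = -2 - -4 = -2 + 4 = 2$)
$\left(T{\left(7 \right)} + \frac{1}{149 + 94}\right)^{2} = \left(2 + \frac{1}{149 + 94}\right)^{2} = \left(2 + \frac{1}{243}\right)^{2} = \left(\frac{487}{243}\right)^{2} = \frac{237169}{59049}$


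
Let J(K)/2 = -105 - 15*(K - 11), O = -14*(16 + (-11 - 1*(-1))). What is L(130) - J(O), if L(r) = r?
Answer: -2510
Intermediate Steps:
O = -84 (O = -14*(16 + (-11 + 1)) = -14*(16 - 10) = -14*6 = -84)
J(K) = 120 - 30*K (J(K) = 2*(-105 - 15*(K - 11)) = 2*(-105 - 15*(-11 + K)) = 2*(-105 + (165 - 15*K)) = 2*(60 - 15*K) = 120 - 30*K)
L(130) - J(O) = 130 - (120 - 30*(-84)) = 130 - (120 + 2520) = 130 - 1*2640 = 130 - 2640 = -2510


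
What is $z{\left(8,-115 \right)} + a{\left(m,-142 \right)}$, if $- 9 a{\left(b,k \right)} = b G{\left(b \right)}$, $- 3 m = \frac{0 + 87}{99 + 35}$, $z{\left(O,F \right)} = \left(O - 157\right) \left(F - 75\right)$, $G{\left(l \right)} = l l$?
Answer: $\frac{613051262549}{21654936} \approx 28310.0$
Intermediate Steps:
$G{\left(l \right)} = l^{2}$
$z{\left(O,F \right)} = \left(-157 + O\right) \left(-75 + F\right)$
$m = - \frac{29}{134}$ ($m = - \frac{\left(0 + 87\right) \frac{1}{99 + 35}}{3} = - \frac{87 \cdot \frac{1}{134}}{3} = \left(- \frac{1}{3}\right) \frac{87}{134} = - \frac{29}{134} \approx -0.21642$)
$a{\left(b,k \right)} = - \frac{b^{3}}{9}$ ($a{\left(b,k \right)} = - \frac{b b^{2}}{9} = - \frac{b^{3}}{9}$)
$z{\left(8,-115 \right)} + a{\left(m,-142 \right)} = \left(11775 - -18055 - 600 - 920\right) - \frac{\left(- \frac{29}{134}\right)^{3}}{9} = \left(11775 + 18055 - 600 - 920\right) - - \frac{24389}{21654936} = 28310 + \frac{24389}{21654936} = \frac{613051262549}{21654936}$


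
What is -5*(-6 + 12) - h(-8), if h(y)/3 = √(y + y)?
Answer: -30 - 12*I ≈ -30.0 - 12.0*I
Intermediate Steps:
h(y) = 3*√2*√y (h(y) = 3*√(y + y) = 3*√(2*y) = 3*(√2*√y) = 3*√2*√y)
-5*(-6 + 12) - h(-8) = -5*(-6 + 12) - 3*√2*√(-8) = -5*6 - 3*√2*2*I*√2 = -30 - 12*I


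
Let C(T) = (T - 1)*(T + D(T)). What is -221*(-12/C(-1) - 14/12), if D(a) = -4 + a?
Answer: 2873/6 ≈ 478.83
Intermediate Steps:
C(T) = (-1 + T)*(-4 + 2*T) (C(T) = (T - 1)*(T + (-4 + T)) = (-1 + T)*(-4 + 2*T))
-221*(-12/C(-1) - 14/12) = -221*(-12/(4 - 6*(-1) + 2*(-1)²) - 14/12) = -221*(-12/(4 + 6 + 2*1) - 14*1/12) = -221*(-12/(4 + 6 + 2) - 7/6) = -221*(-12/12 - 7/6) = -221*(-12*1/12 - 7/6) = -221*(-1 - 7/6) = -221*(-13/6) = 2873/6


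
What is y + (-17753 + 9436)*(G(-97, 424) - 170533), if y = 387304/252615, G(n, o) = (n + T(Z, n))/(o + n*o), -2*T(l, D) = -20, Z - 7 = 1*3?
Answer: 4861273980557598497/3427480320 ≈ 1.4183e+9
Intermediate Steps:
Z = 10 (Z = 7 + 1*3 = 7 + 3 = 10)
T(l, D) = 10 (T(l, D) = -1/2*(-20) = 10)
G(n, o) = (10 + n)/(o + n*o) (G(n, o) = (n + 10)/(o + n*o) = (10 + n)/(o + n*o))
y = 387304/252615 (y = 387304*(1/252615) = 387304/252615 ≈ 1.5332)
y + (-17753 + 9436)*(G(-97, 424) - 170533) = 387304/252615 + (-17753 + 9436)*((10 - 97)/(424*(1 - 97)) - 170533) = 387304/252615 - 8317*((1/424)*(-87)/(-96) - 170533) = 387304/252615 - 8317*((1/424)*(-1/96)*(-87) - 170533) = 387304/252615 - 8317*(29/13568 - 170533) = 387304/252615 - 8317*(-2313791715/13568) = 387304/252615 + 19243805693655/13568 = 4861273980557598497/3427480320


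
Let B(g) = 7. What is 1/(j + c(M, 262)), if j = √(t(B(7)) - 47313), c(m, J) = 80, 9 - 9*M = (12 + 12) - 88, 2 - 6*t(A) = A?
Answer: 480/322283 - I*√1703298/322283 ≈ 0.0014894 - 0.0040496*I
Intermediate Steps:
t(A) = ⅓ - A/6
M = 73/9 (M = 1 - ((12 + 12) - 88)/9 = 1 - (24 - 88)/9 = 1 - ⅑*(-64) = 1 + 64/9 = 73/9 ≈ 8.1111)
j = I*√1703298/6 (j = √((⅓ - ⅙*7) - 47313) = √((⅓ - 7/6) - 47313) = √(-⅚ - 47313) = √(-283883/6) = I*√1703298/6 ≈ 217.52*I)
1/(j + c(M, 262)) = 1/(I*√1703298/6 + 80) = 1/(80 + I*√1703298/6)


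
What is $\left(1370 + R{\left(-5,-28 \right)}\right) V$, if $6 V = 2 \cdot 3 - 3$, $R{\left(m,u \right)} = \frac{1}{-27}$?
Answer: $\frac{36989}{54} \approx 684.98$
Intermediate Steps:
$R{\left(m,u \right)} = - \frac{1}{27}$
$V = \frac{1}{2}$ ($V = \frac{2 \cdot 3 - 3}{6} = \frac{6 + \left(-7 + 4\right)}{6} = \frac{6 - 3}{6} = \frac{1}{6} \cdot 3 = \frac{1}{2} \approx 0.5$)
$\left(1370 + R{\left(-5,-28 \right)}\right) V = \left(1370 - \frac{1}{27}\right) \frac{1}{2} = \frac{36989}{27} \cdot \frac{1}{2} = \frac{36989}{54}$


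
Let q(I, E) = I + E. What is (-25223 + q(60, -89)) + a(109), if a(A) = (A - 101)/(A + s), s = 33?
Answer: -1792888/71 ≈ -25252.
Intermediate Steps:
q(I, E) = E + I
a(A) = (-101 + A)/(33 + A) (a(A) = (A - 101)/(A + 33) = (-101 + A)/(33 + A))
(-25223 + q(60, -89)) + a(109) = (-25223 + (-89 + 60)) + (-101 + 109)/(33 + 109) = (-25223 - 29) + 8/142 = -25252 + (1/142)*8 = -25252 + 4/71 = -1792888/71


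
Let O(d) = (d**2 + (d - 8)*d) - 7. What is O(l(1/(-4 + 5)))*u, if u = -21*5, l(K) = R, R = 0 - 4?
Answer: -5985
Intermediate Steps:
R = -4
l(K) = -4
u = -105
O(d) = -7 + d**2 + d*(-8 + d) (O(d) = (d**2 + (-8 + d)*d) - 7 = (d**2 + d*(-8 + d)) - 7 = -7 + d**2 + d*(-8 + d))
O(l(1/(-4 + 5)))*u = (-7 - 8*(-4) + 2*(-4)**2)*(-105) = (-7 + 32 + 2*16)*(-105) = (-7 + 32 + 32)*(-105) = 57*(-105) = -5985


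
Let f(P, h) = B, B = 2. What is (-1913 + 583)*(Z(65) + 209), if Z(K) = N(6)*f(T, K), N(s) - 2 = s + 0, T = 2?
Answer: -299250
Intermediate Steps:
N(s) = 2 + s (N(s) = 2 + (s + 0) = 2 + s)
f(P, h) = 2
Z(K) = 16 (Z(K) = (2 + 6)*2 = 8*2 = 16)
(-1913 + 583)*(Z(65) + 209) = (-1913 + 583)*(16 + 209) = -1330*225 = -299250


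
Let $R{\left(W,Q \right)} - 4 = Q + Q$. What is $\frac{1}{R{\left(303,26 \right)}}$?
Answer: $\frac{1}{56} \approx 0.017857$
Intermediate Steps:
$R{\left(W,Q \right)} = 4 + 2 Q$ ($R{\left(W,Q \right)} = 4 + \left(Q + Q\right) = 4 + 2 Q$)
$\frac{1}{R{\left(303,26 \right)}} = \frac{1}{4 + 2 \cdot 26} = \frac{1}{4 + 52} = \frac{1}{56}$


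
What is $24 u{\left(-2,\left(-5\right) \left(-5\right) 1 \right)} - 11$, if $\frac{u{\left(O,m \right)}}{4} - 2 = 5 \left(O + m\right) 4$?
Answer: $44341$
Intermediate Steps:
$u{\left(O,m \right)} = 8 + 80 O + 80 m$ ($u{\left(O,m \right)} = 8 + 4 \cdot 5 \left(O + m\right) 4 = 8 + 4 \left(5 O + 5 m\right) 4 = 8 + 4 \left(20 O + 20 m\right) = 8 + \left(80 O + 80 m\right) = 8 + 80 O + 80 m$)
$24 u{\left(-2,\left(-5\right) \left(-5\right) 1 \right)} - 11 = 24 \left(8 + 80 \left(-2\right) + 80 \left(-5\right) \left(-5\right) 1\right) - 11 = 24 \left(8 - 160 + 80 \cdot 25 \cdot 1\right) - 11 = 24 \left(8 - 160 + 80 \cdot 25\right) - 11 = 24 \left(8 - 160 + 2000\right) - 11 = 24 \cdot 1848 - 11 = 44352 - 11 = 44341$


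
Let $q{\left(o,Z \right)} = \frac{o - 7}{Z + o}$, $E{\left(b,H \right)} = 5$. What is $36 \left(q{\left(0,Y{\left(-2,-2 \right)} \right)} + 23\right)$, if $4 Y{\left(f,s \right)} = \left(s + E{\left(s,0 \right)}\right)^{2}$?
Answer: $716$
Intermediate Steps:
$Y{\left(f,s \right)} = \frac{\left(5 + s\right)^{2}}{4}$ ($Y{\left(f,s \right)} = \frac{\left(s + 5\right)^{2}}{4} = \frac{\left(5 + s\right)^{2}}{4}$)
$q{\left(o,Z \right)} = \frac{-7 + o}{Z + o}$
$36 \left(q{\left(0,Y{\left(-2,-2 \right)} \right)} + 23\right) = 36 \left(\frac{-7 + 0}{\frac{\left(5 - 2\right)^{2}}{4} + 0} + 23\right) = 36 \left(\frac{1}{\frac{3^{2}}{4} + 0} \left(-7\right) + 23\right) = 36 \left(\frac{1}{\frac{1}{4} \cdot 9 + 0} \left(-7\right) + 23\right) = 36 \left(\frac{1}{\frac{9}{4} + 0} \left(-7\right) + 23\right) = 36 \left(\frac{1}{\frac{9}{4}} \left(-7\right) + 23\right) = 36 \left(\frac{4}{9} \left(-7\right) + 23\right) = 36 \left(- \frac{28}{9} + 23\right) = 36 \cdot \frac{179}{9} = 716$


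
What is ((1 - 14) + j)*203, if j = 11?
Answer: -406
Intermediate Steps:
((1 - 14) + j)*203 = ((1 - 14) + 11)*203 = (-13 + 11)*203 = -2*203 = -406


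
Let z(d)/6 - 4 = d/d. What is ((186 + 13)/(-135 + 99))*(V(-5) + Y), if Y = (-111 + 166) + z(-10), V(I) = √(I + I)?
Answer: -16915/36 - 199*I*√10/36 ≈ -469.86 - 17.48*I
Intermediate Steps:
z(d) = 30 (z(d) = 24 + 6*(d/d) = 24 + 6*1 = 24 + 6 = 30)
V(I) = √2*√I (V(I) = √(2*I) = √2*√I)
Y = 85 (Y = (-111 + 166) + 30 = 55 + 30 = 85)
((186 + 13)/(-135 + 99))*(V(-5) + Y) = ((186 + 13)/(-135 + 99))*(√2*√(-5) + 85) = (199/(-36))*(√2*(I*√5) + 85) = (199*(-1/36))*(I*√10 + 85) = -199*(85 + I*√10)/36 = -16915/36 - 199*I*√10/36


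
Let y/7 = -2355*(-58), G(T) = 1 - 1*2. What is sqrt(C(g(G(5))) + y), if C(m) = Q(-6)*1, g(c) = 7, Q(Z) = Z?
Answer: 18*sqrt(2951) ≈ 977.82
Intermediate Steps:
G(T) = -1 (G(T) = 1 - 2 = -1)
C(m) = -6 (C(m) = -6*1 = -6)
y = 956130 (y = 7*(-2355*(-58)) = 7*136590 = 956130)
sqrt(C(g(G(5))) + y) = sqrt(-6 + 956130) = sqrt(956124) = 18*sqrt(2951)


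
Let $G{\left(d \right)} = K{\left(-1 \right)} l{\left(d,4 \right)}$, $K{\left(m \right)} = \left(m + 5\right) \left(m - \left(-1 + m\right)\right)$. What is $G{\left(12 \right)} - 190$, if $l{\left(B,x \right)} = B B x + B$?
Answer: $2162$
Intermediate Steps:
$K{\left(m \right)} = 5 + m$ ($K{\left(m \right)} = \left(5 + m\right) 1 = 5 + m$)
$l{\left(B,x \right)} = B + x B^{2}$ ($l{\left(B,x \right)} = B^{2} x + B = x B^{2} + B = B + x B^{2}$)
$G{\left(d \right)} = 4 d \left(1 + 4 d\right)$ ($G{\left(d \right)} = \left(5 - 1\right) d \left(1 + d 4\right) = 4 d \left(1 + 4 d\right)$)
$G{\left(12 \right)} - 190 = 4 \cdot 12 \left(1 + 4 \cdot 12\right) - 190 = 4 \cdot 12 \left(1 + 48\right) - 190 = 4 \cdot 12 \cdot 49 - 190 = 2352 - 190 = 2162$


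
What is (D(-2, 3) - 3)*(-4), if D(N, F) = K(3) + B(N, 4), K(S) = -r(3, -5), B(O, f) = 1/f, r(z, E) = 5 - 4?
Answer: 15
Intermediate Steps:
r(z, E) = 1
K(S) = -1 (K(S) = -1*1 = -1)
D(N, F) = -¾ (D(N, F) = -1 + 1/4 = -1 + ¼ = -¾)
(D(-2, 3) - 3)*(-4) = (-¾ - 3)*(-4) = -15/4*(-4) = 15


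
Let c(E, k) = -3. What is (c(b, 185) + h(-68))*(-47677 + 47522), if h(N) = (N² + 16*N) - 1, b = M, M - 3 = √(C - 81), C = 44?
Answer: -547460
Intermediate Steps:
M = 3 + I*√37 (M = 3 + √(44 - 81) = 3 + √(-37) = 3 + I*√37 ≈ 3.0 + 6.0828*I)
b = 3 + I*√37 ≈ 3.0 + 6.0828*I
h(N) = -1 + N² + 16*N
(c(b, 185) + h(-68))*(-47677 + 47522) = (-3 + (-1 + (-68)² + 16*(-68)))*(-47677 + 47522) = (-3 + (-1 + 4624 - 1088))*(-155) = (-3 + 3535)*(-155) = 3532*(-155) = -547460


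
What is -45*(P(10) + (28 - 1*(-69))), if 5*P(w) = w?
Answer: -4455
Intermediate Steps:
P(w) = w/5
-45*(P(10) + (28 - 1*(-69))) = -45*((1/5)*10 + (28 - 1*(-69))) = -45*(2 + (28 + 69)) = -45*(2 + 97) = -45*99 = -4455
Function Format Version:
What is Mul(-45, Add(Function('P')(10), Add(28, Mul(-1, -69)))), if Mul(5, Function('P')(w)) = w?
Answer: -4455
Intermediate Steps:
Function('P')(w) = Mul(Rational(1, 5), w)
Mul(-45, Add(Function('P')(10), Add(28, Mul(-1, -69)))) = Mul(-45, Add(Mul(Rational(1, 5), 10), Add(28, Mul(-1, -69)))) = Mul(-45, Add(2, Add(28, 69))) = Mul(-45, Add(2, 97)) = Mul(-45, 99) = -4455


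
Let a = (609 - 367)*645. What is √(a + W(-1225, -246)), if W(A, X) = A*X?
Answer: 4*√28590 ≈ 676.34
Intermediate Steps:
a = 156090 (a = 242*645 = 156090)
√(a + W(-1225, -246)) = √(156090 - 1225*(-246)) = √(156090 + 301350) = √457440 = 4*√28590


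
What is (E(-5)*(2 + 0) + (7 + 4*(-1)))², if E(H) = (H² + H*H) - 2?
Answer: 9801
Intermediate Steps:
E(H) = -2 + 2*H² (E(H) = (H² + H²) - 2 = 2*H² - 2 = -2 + 2*H²)
(E(-5)*(2 + 0) + (7 + 4*(-1)))² = ((-2 + 2*(-5)²)*(2 + 0) + (7 + 4*(-1)))² = ((-2 + 2*25)*2 + (7 - 4))² = ((-2 + 50)*2 + 3)² = (48*2 + 3)² = (96 + 3)² = 99² = 9801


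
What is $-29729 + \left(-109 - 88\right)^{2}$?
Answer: $9080$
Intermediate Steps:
$-29729 + \left(-109 - 88\right)^{2} = -29729 + \left(-197\right)^{2} = -29729 + 38809 = 9080$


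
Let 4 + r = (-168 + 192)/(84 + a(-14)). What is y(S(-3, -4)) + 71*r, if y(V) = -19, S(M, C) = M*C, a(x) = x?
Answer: -9753/35 ≈ -278.66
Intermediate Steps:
S(M, C) = C*M
r = -128/35 (r = -4 + (-168 + 192)/(84 - 14) = -4 + 24/70 = -4 + 24*(1/70) = -4 + 12/35 = -128/35 ≈ -3.6571)
y(S(-3, -4)) + 71*r = -19 + 71*(-128/35) = -19 - 9088/35 = -9753/35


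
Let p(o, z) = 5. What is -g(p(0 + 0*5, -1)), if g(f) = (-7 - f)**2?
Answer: -144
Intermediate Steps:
-g(p(0 + 0*5, -1)) = -(7 + 5)**2 = -1*12**2 = -1*144 = -144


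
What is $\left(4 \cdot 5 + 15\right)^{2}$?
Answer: $1225$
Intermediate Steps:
$\left(4 \cdot 5 + 15\right)^{2} = \left(20 + 15\right)^{2} = 35^{2} = 1225$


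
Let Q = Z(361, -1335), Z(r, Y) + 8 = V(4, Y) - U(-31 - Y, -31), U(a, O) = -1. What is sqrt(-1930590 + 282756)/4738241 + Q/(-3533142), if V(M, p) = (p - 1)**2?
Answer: -594963/1177714 + I*sqrt(1647834)/4738241 ≈ -0.50518 + 0.00027092*I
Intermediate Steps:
V(M, p) = (-1 + p)**2
Z(r, Y) = -7 + (-1 + Y)**2 (Z(r, Y) = -8 + ((-1 + Y)**2 - 1*(-1)) = -8 + ((-1 + Y)**2 + 1) = -8 + (1 + (-1 + Y)**2) = -7 + (-1 + Y)**2)
Q = 1784889 (Q = -7 + (-1 - 1335)**2 = -7 + (-1336)**2 = -7 + 1784896 = 1784889)
sqrt(-1930590 + 282756)/4738241 + Q/(-3533142) = sqrt(-1930590 + 282756)/4738241 + 1784889/(-3533142) = sqrt(-1647834)*(1/4738241) + 1784889*(-1/3533142) = (I*sqrt(1647834))*(1/4738241) - 594963/1177714 = I*sqrt(1647834)/4738241 - 594963/1177714 = -594963/1177714 + I*sqrt(1647834)/4738241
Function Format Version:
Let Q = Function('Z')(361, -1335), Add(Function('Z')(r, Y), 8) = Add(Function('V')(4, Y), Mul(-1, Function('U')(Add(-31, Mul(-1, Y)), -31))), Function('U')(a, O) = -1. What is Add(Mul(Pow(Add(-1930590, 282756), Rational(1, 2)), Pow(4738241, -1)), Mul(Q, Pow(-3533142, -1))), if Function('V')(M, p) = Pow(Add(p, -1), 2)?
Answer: Add(Rational(-594963, 1177714), Mul(Rational(1, 4738241), I, Pow(1647834, Rational(1, 2)))) ≈ Add(-0.50518, Mul(0.00027092, I))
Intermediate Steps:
Function('V')(M, p) = Pow(Add(-1, p), 2)
Function('Z')(r, Y) = Add(-7, Pow(Add(-1, Y), 2)) (Function('Z')(r, Y) = Add(-8, Add(Pow(Add(-1, Y), 2), Mul(-1, -1))) = Add(-8, Add(Pow(Add(-1, Y), 2), 1)) = Add(-8, Add(1, Pow(Add(-1, Y), 2))) = Add(-7, Pow(Add(-1, Y), 2)))
Q = 1784889 (Q = Add(-7, Pow(Add(-1, -1335), 2)) = Add(-7, Pow(-1336, 2)) = Add(-7, 1784896) = 1784889)
Add(Mul(Pow(Add(-1930590, 282756), Rational(1, 2)), Pow(4738241, -1)), Mul(Q, Pow(-3533142, -1))) = Add(Mul(Pow(Add(-1930590, 282756), Rational(1, 2)), Pow(4738241, -1)), Mul(1784889, Pow(-3533142, -1))) = Add(Mul(Pow(-1647834, Rational(1, 2)), Rational(1, 4738241)), Mul(1784889, Rational(-1, 3533142))) = Add(Mul(Mul(I, Pow(1647834, Rational(1, 2))), Rational(1, 4738241)), Rational(-594963, 1177714)) = Add(Mul(Rational(1, 4738241), I, Pow(1647834, Rational(1, 2))), Rational(-594963, 1177714)) = Add(Rational(-594963, 1177714), Mul(Rational(1, 4738241), I, Pow(1647834, Rational(1, 2))))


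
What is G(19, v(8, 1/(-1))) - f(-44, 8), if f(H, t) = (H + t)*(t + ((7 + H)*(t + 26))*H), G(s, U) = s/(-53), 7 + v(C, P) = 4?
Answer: 105626861/53 ≈ 1.9930e+6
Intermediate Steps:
v(C, P) = -3 (v(C, P) = -7 + 4 = -3)
G(s, U) = -s/53 (G(s, U) = s*(-1/53) = -s/53)
f(H, t) = (H + t)*(t + H*(7 + H)*(26 + t)) (f(H, t) = (H + t)*(t + ((7 + H)*(26 + t))*H) = (H + t)*(t + H*(7 + H)*(26 + t)))
G(19, v(8, 1/(-1))) - f(-44, 8) = -1/53*19 - (8² + 26*(-44)³ + 182*(-44)² + 8*(-44)³ + (-44)²*8² + 7*(-44)*8² + 33*8*(-44)² + 183*(-44)*8) = -19/53 - (64 + 26*(-85184) + 182*1936 + 8*(-85184) + 1936*64 + 7*(-44)*64 + 33*8*1936 - 64416) = -19/53 - (64 - 2214784 + 352352 - 681472 + 123904 - 19712 + 511104 - 64416) = -19/53 - 1*(-1992960) = -19/53 + 1992960 = 105626861/53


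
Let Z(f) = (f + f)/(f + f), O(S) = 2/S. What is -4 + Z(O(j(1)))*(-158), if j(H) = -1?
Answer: -162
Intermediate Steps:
Z(f) = 1 (Z(f) = (2*f)/((2*f)) = (2*f)*(1/(2*f)) = 1)
-4 + Z(O(j(1)))*(-158) = -4 + 1*(-158) = -4 - 158 = -162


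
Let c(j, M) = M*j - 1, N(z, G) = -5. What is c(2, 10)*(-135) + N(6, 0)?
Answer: -2570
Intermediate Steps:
c(j, M) = -1 + M*j
c(2, 10)*(-135) + N(6, 0) = (-1 + 10*2)*(-135) - 5 = (-1 + 20)*(-135) - 5 = 19*(-135) - 5 = -2565 - 5 = -2570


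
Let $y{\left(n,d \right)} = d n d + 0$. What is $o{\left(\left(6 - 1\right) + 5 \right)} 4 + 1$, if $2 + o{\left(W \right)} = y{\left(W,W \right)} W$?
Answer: $39993$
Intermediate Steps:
$y{\left(n,d \right)} = n d^{2}$ ($y{\left(n,d \right)} = n d^{2} + 0 = n d^{2}$)
$o{\left(W \right)} = -2 + W^{4}$ ($o{\left(W \right)} = -2 + W W^{2} W = -2 + W^{3} W = -2 + W^{4}$)
$o{\left(\left(6 - 1\right) + 5 \right)} 4 + 1 = \left(-2 + \left(\left(6 - 1\right) + 5\right)^{4}\right) 4 + 1 = \left(-2 + \left(5 + 5\right)^{4}\right) 4 + 1 = \left(-2 + 10^{4}\right) 4 + 1 = \left(-2 + 10000\right) 4 + 1 = 9998 \cdot 4 + 1 = 39992 + 1 = 39993$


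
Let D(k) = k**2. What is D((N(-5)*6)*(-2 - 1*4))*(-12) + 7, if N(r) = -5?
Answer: -388793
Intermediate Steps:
D((N(-5)*6)*(-2 - 1*4))*(-12) + 7 = ((-5*6)*(-2 - 1*4))**2*(-12) + 7 = (-30*(-2 - 4))**2*(-12) + 7 = (-30*(-6))**2*(-12) + 7 = 180**2*(-12) + 7 = 32400*(-12) + 7 = -388800 + 7 = -388793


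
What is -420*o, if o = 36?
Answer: -15120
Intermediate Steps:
-420*o = -420*36 = -30*504 = -15120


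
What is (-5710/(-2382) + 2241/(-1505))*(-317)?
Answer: -515994848/1792455 ≈ -287.87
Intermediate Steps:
(-5710/(-2382) + 2241/(-1505))*(-317) = (-5710*(-1/2382) + 2241*(-1/1505))*(-317) = (2855/1191 - 2241/1505)*(-317) = (1627744/1792455)*(-317) = -515994848/1792455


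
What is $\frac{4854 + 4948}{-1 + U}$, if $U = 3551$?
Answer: $\frac{4901}{1775} \approx 2.7611$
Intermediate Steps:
$\frac{4854 + 4948}{-1 + U} = \frac{4854 + 4948}{-1 + 3551} = \frac{9802}{3550} = 9802 \cdot \frac{1}{3550} = \frac{4901}{1775}$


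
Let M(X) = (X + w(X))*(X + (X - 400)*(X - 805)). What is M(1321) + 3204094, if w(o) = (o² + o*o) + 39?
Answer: 1663874329288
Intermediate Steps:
w(o) = 39 + 2*o² (w(o) = (o² + o²) + 39 = 2*o² + 39 = 39 + 2*o²)
M(X) = (X + (-805 + X)*(-400 + X))*(39 + X + 2*X²) (M(X) = (X + (39 + 2*X²))*(X + (X - 400)*(X - 805)) = (39 + X + 2*X²)*(X + (-400 + X)*(-805 + X)) = (39 + X + 2*X²)*(X + (-805 + X)*(-400 + X)) = (X + (-805 + X)*(-400 + X))*(39 + X + 2*X²))
M(1321) + 3204094 = (12558000 - 2407*1321³ + 2*1321⁴ + 275044*1321 + 642835*1321²) + 3204094 = (12558000 - 2407*2305199161 + 2*3045168091681 + 363333124 + 642835*1745041) + 3204094 = (12558000 - 5548614380527 + 6090336183362 + 363333124 + 1121773431235) + 3204094 = 1663871125194 + 3204094 = 1663874329288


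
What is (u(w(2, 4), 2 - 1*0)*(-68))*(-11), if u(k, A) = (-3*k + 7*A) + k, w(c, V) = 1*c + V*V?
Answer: -16456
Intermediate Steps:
w(c, V) = c + V²
u(k, A) = -2*k + 7*A
(u(w(2, 4), 2 - 1*0)*(-68))*(-11) = ((-2*(2 + 4²) + 7*(2 - 1*0))*(-68))*(-11) = ((-2*(2 + 16) + 7*(2 + 0))*(-68))*(-11) = ((-2*18 + 7*2)*(-68))*(-11) = ((-36 + 14)*(-68))*(-11) = -22*(-68)*(-11) = 1496*(-11) = -16456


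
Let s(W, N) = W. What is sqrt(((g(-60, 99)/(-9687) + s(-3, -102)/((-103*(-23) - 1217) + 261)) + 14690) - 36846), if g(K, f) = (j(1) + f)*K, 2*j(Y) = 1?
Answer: I*sqrt(51245675465573037)/1520859 ≈ 148.85*I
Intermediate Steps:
j(Y) = 1/2 (j(Y) = (1/2)*1 = 1/2)
g(K, f) = K*(1/2 + f) (g(K, f) = (1/2 + f)*K = K*(1/2 + f))
sqrt(((g(-60, 99)/(-9687) + s(-3, -102)/((-103*(-23) - 1217) + 261)) + 14690) - 36846) = sqrt(((-60*(1/2 + 99)/(-9687) - 3/((-103*(-23) - 1217) + 261)) + 14690) - 36846) = sqrt(((-60*199/2*(-1/9687) - 3/((2369 - 1217) + 261)) + 14690) - 36846) = sqrt(((-5970*(-1/9687) - 3/(1152 + 261)) + 14690) - 36846) = sqrt(((1990/3229 - 3/1413) + 14690) - 36846) = sqrt(((1990/3229 - 3*1/1413) + 14690) - 36846) = sqrt(((1990/3229 - 1/471) + 14690) - 36846) = sqrt((934061/1520859 + 14690) - 36846) = sqrt(22342352771/1520859 - 36846) = sqrt(-33695217943/1520859) = I*sqrt(51245675465573037)/1520859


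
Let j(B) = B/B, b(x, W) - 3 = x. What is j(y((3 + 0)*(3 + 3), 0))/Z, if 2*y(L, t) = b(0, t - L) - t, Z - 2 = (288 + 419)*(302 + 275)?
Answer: 1/407941 ≈ 2.4513e-6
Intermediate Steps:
b(x, W) = 3 + x
Z = 407941 (Z = 2 + (288 + 419)*(302 + 275) = 2 + 707*577 = 2 + 407939 = 407941)
y(L, t) = 3/2 - t/2 (y(L, t) = ((3 + 0) - t)/2 = (3 - t)/2 = 3/2 - t/2)
j(B) = 1
j(y((3 + 0)*(3 + 3), 0))/Z = 1/407941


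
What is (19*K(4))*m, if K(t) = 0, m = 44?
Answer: 0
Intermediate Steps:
(19*K(4))*m = (19*0)*44 = 0*44 = 0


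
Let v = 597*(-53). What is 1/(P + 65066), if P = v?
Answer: 1/33425 ≈ 2.9918e-5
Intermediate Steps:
v = -31641
P = -31641
1/(P + 65066) = 1/(-31641 + 65066) = 1/33425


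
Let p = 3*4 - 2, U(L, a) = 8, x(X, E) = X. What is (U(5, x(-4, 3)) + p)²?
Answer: 324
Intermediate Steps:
p = 10 (p = 12 - 2 = 10)
(U(5, x(-4, 3)) + p)² = (8 + 10)² = 18² = 324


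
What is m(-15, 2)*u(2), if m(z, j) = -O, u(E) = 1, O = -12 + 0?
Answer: 12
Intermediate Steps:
O = -12
m(z, j) = 12 (m(z, j) = -1*(-12) = 12)
m(-15, 2)*u(2) = 12*1 = 12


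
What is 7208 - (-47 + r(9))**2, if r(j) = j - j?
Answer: 4999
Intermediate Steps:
r(j) = 0
7208 - (-47 + r(9))**2 = 7208 - (-47 + 0)**2 = 7208 - 1*(-47)**2 = 7208 - 1*2209 = 7208 - 2209 = 4999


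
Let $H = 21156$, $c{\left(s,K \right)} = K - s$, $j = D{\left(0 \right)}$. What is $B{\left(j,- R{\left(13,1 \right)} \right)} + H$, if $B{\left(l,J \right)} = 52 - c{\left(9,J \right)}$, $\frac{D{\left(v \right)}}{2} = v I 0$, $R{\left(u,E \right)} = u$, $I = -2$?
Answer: $21230$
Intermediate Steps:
$D{\left(v \right)} = 0$ ($D{\left(v \right)} = 2 v \left(-2\right) 0 = 2 - 2 v 0 = 2 \cdot 0 = 0$)
$j = 0$
$B{\left(l,J \right)} = 61 - J$ ($B{\left(l,J \right)} = 52 - \left(J - 9\right) = 52 - \left(-9 + J\right) = 61 - J$)
$B{\left(j,- R{\left(13,1 \right)} \right)} + H = \left(61 - \left(-1\right) 13\right) + 21156 = \left(61 - -13\right) + 21156 = \left(61 + 13\right) + 21156 = 74 + 21156 = 21230$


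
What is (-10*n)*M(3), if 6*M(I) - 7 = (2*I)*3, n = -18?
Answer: 750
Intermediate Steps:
M(I) = 7/6 + I (M(I) = 7/6 + ((2*I)*3)/6 = 7/6 + (6*I)/6 = 7/6 + I)
(-10*n)*M(3) = (-10*(-18))*(7/6 + 3) = 180*(25/6) = 750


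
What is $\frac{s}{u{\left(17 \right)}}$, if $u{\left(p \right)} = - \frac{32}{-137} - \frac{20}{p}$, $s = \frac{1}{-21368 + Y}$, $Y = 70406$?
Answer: $- \frac{2329}{107687448} \approx -2.1627 \cdot 10^{-5}$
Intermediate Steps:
$s = \frac{1}{49038}$ ($s = \frac{1}{-21368 + 70406} = \frac{1}{49038} \approx 2.0392 \cdot 10^{-5}$)
$u{\left(p \right)} = \frac{32}{137} - \frac{20}{p}$ ($u{\left(p \right)} = \left(-32\right) \left(- \frac{1}{137}\right) - \frac{20}{p} = \frac{32}{137} - \frac{20}{p}$)
$\frac{s}{u{\left(17 \right)}} = \frac{1}{49038 \left(\frac{32}{137} - \frac{20}{17}\right)} = \frac{1}{49038 \left(- \frac{2196}{2329}\right)} = \frac{1}{49038} \left(- \frac{2329}{2196}\right) = - \frac{2329}{107687448}$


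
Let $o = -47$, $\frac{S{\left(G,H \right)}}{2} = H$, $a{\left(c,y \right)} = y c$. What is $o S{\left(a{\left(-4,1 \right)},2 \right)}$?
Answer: $-188$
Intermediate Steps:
$a{\left(c,y \right)} = c y$
$S{\left(G,H \right)} = 2 H$
$o S{\left(a{\left(-4,1 \right)},2 \right)} = - 47 \cdot 2 \cdot 2 = \left(-47\right) 4 = -188$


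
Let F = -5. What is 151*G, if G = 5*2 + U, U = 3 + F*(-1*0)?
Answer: 1963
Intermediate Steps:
U = 3 (U = 3 - (-5)*0 = 3 - 5*0 = 3 + 0 = 3)
G = 13 (G = 5*2 + 3 = 10 + 3 = 13)
151*G = 151*13 = 1963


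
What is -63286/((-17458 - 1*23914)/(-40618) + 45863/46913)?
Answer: -60296123620462/1901873985 ≈ -31704.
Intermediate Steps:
-63286/((-17458 - 1*23914)/(-40618) + 45863/46913) = -63286/((-17458 - 23914)*(-1/40618) + 45863*(1/46913)) = -63286/(-41372*(-1/40618) + 45863/46913) = -63286/(20686/20309 + 45863/46913) = -63286/1901873985/952756117 = -63286*952756117/1901873985 = -60296123620462/1901873985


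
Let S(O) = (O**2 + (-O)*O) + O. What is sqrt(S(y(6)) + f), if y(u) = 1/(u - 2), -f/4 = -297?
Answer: 7*sqrt(97)/2 ≈ 34.471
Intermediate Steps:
f = 1188 (f = -4*(-297) = 1188)
y(u) = 1/(-2 + u)
S(O) = O (S(O) = (O**2 - O**2) + O = 0 + O = O)
sqrt(S(y(6)) + f) = sqrt(1/(-2 + 6) + 1188) = sqrt(1/4 + 1188) = sqrt(4753/4) = 7*sqrt(97)/2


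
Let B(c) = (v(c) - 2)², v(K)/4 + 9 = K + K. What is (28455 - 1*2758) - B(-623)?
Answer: -25194787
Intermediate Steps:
v(K) = -36 + 8*K (v(K) = -36 + 4*(K + K) = -36 + 4*(2*K) = -36 + 8*K)
B(c) = (-38 + 8*c)² (B(c) = ((-36 + 8*c) - 2)² = (-38 + 8*c)²)
(28455 - 1*2758) - B(-623) = (28455 - 1*2758) - 4*(-19 + 4*(-623))² = (28455 - 2758) - 4*(-19 - 2492)² = 25697 - 4*(-2511)² = 25697 - 4*6305121 = 25697 - 1*25220484 = 25697 - 25220484 = -25194787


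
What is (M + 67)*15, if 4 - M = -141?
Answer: 3180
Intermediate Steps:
M = 145 (M = 4 - 1*(-141) = 4 + 141 = 145)
(M + 67)*15 = (145 + 67)*15 = 212*15 = 3180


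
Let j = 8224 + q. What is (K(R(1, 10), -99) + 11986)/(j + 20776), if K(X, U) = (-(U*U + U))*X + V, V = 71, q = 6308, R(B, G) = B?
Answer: 2355/35308 ≈ 0.066699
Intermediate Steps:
j = 14532 (j = 8224 + 6308 = 14532)
K(X, U) = 71 + X*(-U - U²) (K(X, U) = (-(U*U + U))*X + 71 = (-(U² + U))*X + 71 = (-(U + U²))*X + 71 = (-U - U²)*X + 71 = X*(-U - U²) + 71 = 71 + X*(-U - U²))
(K(R(1, 10), -99) + 11986)/(j + 20776) = ((71 - 1*(-99)*1 - 1*1*(-99)²) + 11986)/(14532 + 20776) = ((71 + 99 - 1*1*9801) + 11986)/35308 = ((71 + 99 - 9801) + 11986)*(1/35308) = (-9631 + 11986)*(1/35308) = 2355*(1/35308) = 2355/35308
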